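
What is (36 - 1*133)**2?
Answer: 9409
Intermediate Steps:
(36 - 1*133)**2 = (36 - 133)**2 = (-97)**2 = 9409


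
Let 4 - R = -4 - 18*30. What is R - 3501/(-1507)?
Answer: 829337/1507 ≈ 550.32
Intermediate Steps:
R = 548 (R = 4 - (-4 - 18*30) = 4 - (-4 - 540) = 4 - 1*(-544) = 4 + 544 = 548)
R - 3501/(-1507) = 548 - 3501/(-1507) = 548 - 3501*(-1)/1507 = 548 - 1*(-3501/1507) = 548 + 3501/1507 = 829337/1507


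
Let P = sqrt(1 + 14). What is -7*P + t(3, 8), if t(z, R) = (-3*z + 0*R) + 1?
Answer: -8 - 7*sqrt(15) ≈ -35.111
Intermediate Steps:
P = sqrt(15) ≈ 3.8730
t(z, R) = 1 - 3*z (t(z, R) = (-3*z + 0) + 1 = -3*z + 1 = 1 - 3*z)
-7*P + t(3, 8) = -7*sqrt(15) + (1 - 3*3) = -7*sqrt(15) + (1 - 9) = -7*sqrt(15) - 8 = -8 - 7*sqrt(15)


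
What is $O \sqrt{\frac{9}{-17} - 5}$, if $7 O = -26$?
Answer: $- \frac{26 i \sqrt{1598}}{119} \approx - 8.734 i$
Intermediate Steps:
$O = - \frac{26}{7}$ ($O = \frac{1}{7} \left(-26\right) = - \frac{26}{7} \approx -3.7143$)
$O \sqrt{\frac{9}{-17} - 5} = - \frac{26 \sqrt{\frac{9}{-17} - 5}}{7} = - \frac{26 \sqrt{9 \left(- \frac{1}{17}\right) - 5}}{7} = - \frac{26 \sqrt{- \frac{9}{17} - 5}}{7} = - \frac{26 \sqrt{- \frac{94}{17}}}{7} = - \frac{26 \frac{i \sqrt{1598}}{17}}{7} = - \frac{26 i \sqrt{1598}}{119}$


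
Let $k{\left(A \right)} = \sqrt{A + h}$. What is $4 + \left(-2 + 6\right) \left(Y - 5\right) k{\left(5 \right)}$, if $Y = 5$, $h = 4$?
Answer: $4$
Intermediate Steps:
$k{\left(A \right)} = \sqrt{4 + A}$ ($k{\left(A \right)} = \sqrt{A + 4} = \sqrt{4 + A}$)
$4 + \left(-2 + 6\right) \left(Y - 5\right) k{\left(5 \right)} = 4 + \left(-2 + 6\right) \left(5 - 5\right) \sqrt{4 + 5} = 4 + 4 \cdot 0 \sqrt{9} = 4 + 0 \cdot 3 = 4 + 0 = 4$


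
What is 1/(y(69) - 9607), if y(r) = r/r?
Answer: -1/9606 ≈ -0.00010410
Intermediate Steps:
y(r) = 1
1/(y(69) - 9607) = 1/(1 - 9607) = 1/(-9606) = -1/9606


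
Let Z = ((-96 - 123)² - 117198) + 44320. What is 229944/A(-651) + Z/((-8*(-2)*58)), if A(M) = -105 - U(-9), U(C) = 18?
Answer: -72150941/38048 ≈ -1896.3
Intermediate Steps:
A(M) = -123 (A(M) = -105 - 1*18 = -105 - 18 = -123)
Z = -24917 (Z = ((-219)² - 117198) + 44320 = (47961 - 117198) + 44320 = -69237 + 44320 = -24917)
229944/A(-651) + Z/((-8*(-2)*58)) = 229944/(-123) - 24917/(-8*(-2)*58) = 229944*(-1/123) - 24917/(16*58) = -76648/41 - 24917/928 = -72150941/38048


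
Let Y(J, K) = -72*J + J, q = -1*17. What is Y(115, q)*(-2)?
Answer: 16330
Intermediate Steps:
q = -17
Y(J, K) = -71*J
Y(115, q)*(-2) = -71*115*(-2) = -8165*(-2) = 16330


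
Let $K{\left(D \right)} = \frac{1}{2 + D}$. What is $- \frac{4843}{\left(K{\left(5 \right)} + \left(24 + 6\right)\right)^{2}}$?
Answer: $- \frac{237307}{44521} \approx -5.3302$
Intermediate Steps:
$- \frac{4843}{\left(K{\left(5 \right)} + \left(24 + 6\right)\right)^{2}} = - \frac{4843}{\left(\frac{1}{2 + 5} + \left(24 + 6\right)\right)^{2}} = - \frac{4843}{\left(\frac{1}{7} + 30\right)^{2}} = - \frac{4843}{\left(\frac{211}{7}\right)^{2}} = - \frac{4843}{\frac{44521}{49}} = \left(-4843\right) \frac{49}{44521} = - \frac{237307}{44521}$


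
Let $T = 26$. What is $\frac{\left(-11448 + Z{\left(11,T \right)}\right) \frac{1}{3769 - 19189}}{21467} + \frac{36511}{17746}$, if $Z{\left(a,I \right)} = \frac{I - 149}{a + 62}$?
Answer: $\frac{147047745015227}{71470663997020} \approx 2.0575$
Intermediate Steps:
$Z{\left(a,I \right)} = \frac{-149 + I}{62 + a}$
$\frac{\left(-11448 + Z{\left(11,T \right)}\right) \frac{1}{3769 - 19189}}{21467} + \frac{36511}{17746} = \frac{\left(-11448 + \frac{-149 + 26}{62 + 11}\right) \frac{1}{3769 - 19189}}{21467} + \frac{36511}{17746} = \frac{-11448 + \frac{1}{73} \left(-123\right)}{-15420} \cdot \frac{1}{21467} + 36511 \cdot \frac{1}{17746} = \left(-11448 + \frac{1}{73} \left(-123\right)\right) \left(- \frac{1}{15420}\right) \frac{1}{21467} + \frac{36511}{17746} = \left(-11448 - \frac{123}{73}\right) \left(- \frac{1}{15420}\right) \frac{1}{21467} + \frac{36511}{17746} = \left(- \frac{835827}{73}\right) \left(- \frac{1}{15420}\right) \frac{1}{21467} + \frac{36511}{17746} = \frac{278609}{375220} \cdot \frac{1}{21467} + \frac{36511}{17746} = \frac{278609}{8054847740} + \frac{36511}{17746} = \frac{147047745015227}{71470663997020}$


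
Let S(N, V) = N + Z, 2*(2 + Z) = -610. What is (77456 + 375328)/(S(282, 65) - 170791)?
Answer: -28299/10676 ≈ -2.6507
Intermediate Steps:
Z = -307 (Z = -2 + (½)*(-610) = -2 - 305 = -307)
S(N, V) = -307 + N (S(N, V) = N - 307 = -307 + N)
(77456 + 375328)/(S(282, 65) - 170791) = (77456 + 375328)/((-307 + 282) - 170791) = 452784/(-25 - 170791) = 452784/(-170816) = 452784*(-1/170816) = -28299/10676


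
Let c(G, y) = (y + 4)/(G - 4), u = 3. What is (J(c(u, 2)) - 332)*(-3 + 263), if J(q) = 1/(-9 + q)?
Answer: -259012/3 ≈ -86337.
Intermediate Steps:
c(G, y) = (4 + y)/(-4 + G)
(J(c(u, 2)) - 332)*(-3 + 263) = (1/(-9 + (4 + 2)/(-4 + 3)) - 332)*(-3 + 263) = (1/(-9 + 6/(-1)) - 332)*260 = (1/(-9 - 1*6) - 332)*260 = (1/(-9 - 6) - 332)*260 = (1/(-15) - 332)*260 = (-1/15 - 332)*260 = -4981/15*260 = -259012/3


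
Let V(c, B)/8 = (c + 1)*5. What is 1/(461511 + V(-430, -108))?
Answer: 1/444351 ≈ 2.2505e-6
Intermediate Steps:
V(c, B) = 40 + 40*c (V(c, B) = 8*((c + 1)*5) = 8*((1 + c)*5) = 8*(5 + 5*c) = 40 + 40*c)
1/(461511 + V(-430, -108)) = 1/(461511 + (40 + 40*(-430))) = 1/(461511 + (40 - 17200)) = 1/(461511 - 17160) = 1/444351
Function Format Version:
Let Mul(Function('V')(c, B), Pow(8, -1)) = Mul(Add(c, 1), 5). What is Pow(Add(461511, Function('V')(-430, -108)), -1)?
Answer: Rational(1, 444351) ≈ 2.2505e-6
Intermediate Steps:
Function('V')(c, B) = Add(40, Mul(40, c)) (Function('V')(c, B) = Mul(8, Mul(Add(c, 1), 5)) = Mul(8, Mul(Add(1, c), 5)) = Mul(8, Add(5, Mul(5, c))) = Add(40, Mul(40, c)))
Pow(Add(461511, Function('V')(-430, -108)), -1) = Pow(Add(461511, Add(40, Mul(40, -430))), -1) = Pow(Add(461511, Add(40, -17200)), -1) = Pow(Add(461511, -17160), -1) = Pow(444351, -1) = Rational(1, 444351)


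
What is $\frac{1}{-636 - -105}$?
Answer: $- \frac{1}{531} \approx -0.0018832$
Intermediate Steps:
$\frac{1}{-636 - -105} = \frac{1}{-636 + \left(-369 + 474\right)} = \frac{1}{-636 + 105} = \frac{1}{-531} = - \frac{1}{531}$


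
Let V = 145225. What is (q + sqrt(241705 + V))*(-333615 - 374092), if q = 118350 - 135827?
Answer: 12368595239 - 707707*sqrt(386930) ≈ 1.1928e+10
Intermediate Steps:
q = -17477
(q + sqrt(241705 + V))*(-333615 - 374092) = (-17477 + sqrt(241705 + 145225))*(-333615 - 374092) = (-17477 + sqrt(386930))*(-707707) = 12368595239 - 707707*sqrt(386930)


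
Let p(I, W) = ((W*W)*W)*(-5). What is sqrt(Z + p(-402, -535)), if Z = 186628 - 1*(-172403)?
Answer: sqrt(766010906) ≈ 27677.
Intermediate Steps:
p(I, W) = -5*W**3 (p(I, W) = (W**2*W)*(-5) = W**3*(-5) = -5*W**3)
Z = 359031 (Z = 186628 + 172403 = 359031)
sqrt(Z + p(-402, -535)) = sqrt(359031 - 5*(-535)**3) = sqrt(359031 - 5*(-153130375)) = sqrt(359031 + 765651875) = sqrt(766010906)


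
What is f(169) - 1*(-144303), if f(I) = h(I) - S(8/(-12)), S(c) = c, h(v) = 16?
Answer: 432959/3 ≈ 1.4432e+5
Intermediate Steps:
f(I) = 50/3 (f(I) = 16 - 8/(-12) = 16 - 8*(-1)/12 = 16 - 1*(-⅔) = 16 + ⅔ = 50/3)
f(169) - 1*(-144303) = 50/3 - 1*(-144303) = 50/3 + 144303 = 432959/3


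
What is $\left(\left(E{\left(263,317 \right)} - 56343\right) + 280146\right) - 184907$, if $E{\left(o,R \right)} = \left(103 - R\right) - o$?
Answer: $38419$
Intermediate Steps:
$E{\left(o,R \right)} = 103 - R - o$
$\left(\left(E{\left(263,317 \right)} - 56343\right) + 280146\right) - 184907 = \left(\left(\left(103 - 317 - 263\right) - 56343\right) + 280146\right) - 184907 = \left(\left(-477 - 56343\right) + 280146\right) - 184907 = \left(-56820 + 280146\right) - 184907 = 223326 - 184907 = 38419$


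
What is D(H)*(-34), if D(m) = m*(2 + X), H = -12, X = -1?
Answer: 408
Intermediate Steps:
D(m) = m (D(m) = m*(2 - 1) = m*1 = m)
D(H)*(-34) = -12*(-34) = 408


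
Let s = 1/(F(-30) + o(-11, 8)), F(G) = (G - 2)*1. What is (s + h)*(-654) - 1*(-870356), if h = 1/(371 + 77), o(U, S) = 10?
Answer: 2144626835/2464 ≈ 8.7038e+5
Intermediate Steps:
F(G) = -2 + G (F(G) = (-2 + G)*1 = -2 + G)
h = 1/448 ≈ 0.0022321
s = -1/22 (s = 1/((-2 - 30) + 10) = 1/(-32 + 10) = 1/(-22) = -1/22 ≈ -0.045455)
(s + h)*(-654) - 1*(-870356) = (-1/22 + 1/448)*(-654) - 1*(-870356) = -213/4928*(-654) + 870356 = 69651/2464 + 870356 = 2144626835/2464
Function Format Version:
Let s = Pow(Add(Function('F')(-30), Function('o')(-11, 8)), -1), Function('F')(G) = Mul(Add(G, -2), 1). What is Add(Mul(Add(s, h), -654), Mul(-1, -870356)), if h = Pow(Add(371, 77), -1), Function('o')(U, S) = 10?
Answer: Rational(2144626835, 2464) ≈ 8.7038e+5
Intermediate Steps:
Function('F')(G) = Add(-2, G) (Function('F')(G) = Mul(Add(-2, G), 1) = Add(-2, G))
h = Rational(1, 448) (h = Pow(448, -1) = Rational(1, 448) ≈ 0.0022321)
s = Rational(-1, 22) (s = Pow(Add(Add(-2, -30), 10), -1) = Pow(Add(-32, 10), -1) = Pow(-22, -1) = Rational(-1, 22) ≈ -0.045455)
Add(Mul(Add(s, h), -654), Mul(-1, -870356)) = Add(Mul(Add(Rational(-1, 22), Rational(1, 448)), -654), Mul(-1, -870356)) = Add(Mul(Rational(-213, 4928), -654), 870356) = Add(Rational(69651, 2464), 870356) = Rational(2144626835, 2464)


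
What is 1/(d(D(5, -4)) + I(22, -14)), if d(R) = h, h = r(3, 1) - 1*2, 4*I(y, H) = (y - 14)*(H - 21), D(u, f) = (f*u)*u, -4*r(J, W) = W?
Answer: -4/289 ≈ -0.013841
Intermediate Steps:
r(J, W) = -W/4
D(u, f) = f*u²
I(y, H) = (-21 + H)*(-14 + y)/4 (I(y, H) = ((y - 14)*(H - 21))/4 = ((-14 + y)*(-21 + H))/4 = ((-21 + H)*(-14 + y))/4 = (-21 + H)*(-14 + y)/4)
h = -9/4 (h = -¼*1 - 1*2 = -¼ - 2 = -9/4 ≈ -2.2500)
d(R) = -9/4
1/(d(D(5, -4)) + I(22, -14)) = 1/(-9/4 + (147/2 - 21/4*22 - 7/2*(-14) + (¼)*(-14)*22)) = 1/(-9/4 + (147/2 - 231/2 + 49 - 77)) = 1/(-9/4 - 70) = 1/(-289/4) = -4/289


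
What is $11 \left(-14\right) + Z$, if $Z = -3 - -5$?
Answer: $-152$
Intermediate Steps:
$Z = 2$ ($Z = -3 + 5 = 2$)
$11 \left(-14\right) + Z = 11 \left(-14\right) + 2 = -154 + 2 = -152$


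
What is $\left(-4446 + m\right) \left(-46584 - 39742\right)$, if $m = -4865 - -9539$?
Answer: $-19682328$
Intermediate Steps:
$m = 4674$ ($m = -4865 + 9539 = 4674$)
$\left(-4446 + m\right) \left(-46584 - 39742\right) = \left(-4446 + 4674\right) \left(-46584 - 39742\right) = 228 \left(-86326\right) = -19682328$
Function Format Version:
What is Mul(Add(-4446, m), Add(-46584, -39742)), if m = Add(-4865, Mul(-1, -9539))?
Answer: -19682328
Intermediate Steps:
m = 4674 (m = Add(-4865, 9539) = 4674)
Mul(Add(-4446, m), Add(-46584, -39742)) = Mul(Add(-4446, 4674), Add(-46584, -39742)) = Mul(228, -86326) = -19682328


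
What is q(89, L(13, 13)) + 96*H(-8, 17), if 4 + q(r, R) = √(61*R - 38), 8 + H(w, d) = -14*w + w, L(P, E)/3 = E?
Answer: 9212 + √2341 ≈ 9260.4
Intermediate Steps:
L(P, E) = 3*E
H(w, d) = -8 - 13*w (H(w, d) = -8 + (-14*w + w) = -8 - 13*w)
q(r, R) = -4 + √(-38 + 61*R) (q(r, R) = -4 + √(61*R - 38) = -4 + √(-38 + 61*R))
q(89, L(13, 13)) + 96*H(-8, 17) = (-4 + √(-38 + 61*(3*13))) + 96*(-8 - 13*(-8)) = (-4 + √(-38 + 61*39)) + 96*(-8 + 104) = (-4 + √(-38 + 2379)) + 96*96 = (-4 + √2341) + 9216 = 9212 + √2341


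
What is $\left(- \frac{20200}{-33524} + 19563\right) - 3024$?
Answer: $\frac{138618409}{8381} \approx 16540.0$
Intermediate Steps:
$\left(- \frac{20200}{-33524} + 19563\right) - 3024 = \left(\left(-20200\right) \left(- \frac{1}{33524}\right) + 19563\right) - 3024 = \left(\frac{5050}{8381} + 19563\right) - 3024 = \frac{163962553}{8381} - 3024 = \frac{138618409}{8381}$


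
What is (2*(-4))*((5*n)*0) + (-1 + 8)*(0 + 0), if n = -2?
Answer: 0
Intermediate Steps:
(2*(-4))*((5*n)*0) + (-1 + 8)*(0 + 0) = (2*(-4))*((5*(-2))*0) + (-1 + 8)*(0 + 0) = -(-80)*0 + 7*0 = -8*0 + 0 = 0 + 0 = 0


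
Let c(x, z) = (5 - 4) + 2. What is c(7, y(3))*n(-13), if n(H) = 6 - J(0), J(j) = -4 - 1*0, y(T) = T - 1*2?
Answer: 30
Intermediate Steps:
y(T) = -2 + T (y(T) = T - 2 = -2 + T)
J(j) = -4 (J(j) = -4 + 0 = -4)
c(x, z) = 3 (c(x, z) = 1 + 2 = 3)
n(H) = 10 (n(H) = 6 - 1*(-4) = 6 + 4 = 10)
c(7, y(3))*n(-13) = 3*10 = 30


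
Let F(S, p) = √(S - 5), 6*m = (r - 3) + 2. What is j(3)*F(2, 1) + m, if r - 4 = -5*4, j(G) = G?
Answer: -17/6 + 3*I*√3 ≈ -2.8333 + 5.1962*I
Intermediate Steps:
r = -16 (r = 4 - 5*4 = 4 - 20 = -16)
m = -17/6 (m = ((-16 - 3) + 2)/6 = (-19 + 2)/6 = (⅙)*(-17) = -17/6 ≈ -2.8333)
F(S, p) = √(-5 + S)
j(3)*F(2, 1) + m = 3*√(-5 + 2) - 17/6 = 3*√(-3) - 17/6 = 3*(I*√3) - 17/6 = 3*I*√3 - 17/6 = -17/6 + 3*I*√3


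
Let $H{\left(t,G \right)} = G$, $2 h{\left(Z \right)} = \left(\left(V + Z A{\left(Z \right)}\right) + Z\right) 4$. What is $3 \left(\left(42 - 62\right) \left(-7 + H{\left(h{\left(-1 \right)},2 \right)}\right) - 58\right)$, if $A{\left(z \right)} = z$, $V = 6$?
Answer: $126$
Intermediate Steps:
$h{\left(Z \right)} = 12 + 2 Z + 2 Z^{2}$ ($h{\left(Z \right)} = \frac{\left(\left(6 + Z Z\right) + Z\right) 4}{2} = \frac{\left(\left(6 + Z^{2}\right) + Z\right) 4}{2} = \frac{\left(6 + Z + Z^{2}\right) 4}{2} = \frac{24 + 4 Z + 4 Z^{2}}{2} = 12 + 2 Z + 2 Z^{2}$)
$3 \left(\left(42 - 62\right) \left(-7 + H{\left(h{\left(-1 \right)},2 \right)}\right) - 58\right) = 3 \left(\left(42 - 62\right) \left(-7 + 2\right) - 58\right) = 3 \left(\left(-20\right) \left(-5\right) - 58\right) = 3 \left(100 - 58\right) = 3 \cdot 42 = 126$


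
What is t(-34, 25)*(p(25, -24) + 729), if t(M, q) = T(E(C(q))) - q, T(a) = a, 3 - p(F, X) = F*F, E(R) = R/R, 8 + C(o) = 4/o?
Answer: -2568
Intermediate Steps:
C(o) = -8 + 4/o
E(R) = 1
p(F, X) = 3 - F**2 (p(F, X) = 3 - F*F = 3 - F**2)
t(M, q) = 1 - q
t(-34, 25)*(p(25, -24) + 729) = (1 - 1*25)*((3 - 1*25**2) + 729) = (1 - 25)*((3 - 1*625) + 729) = -24*((3 - 625) + 729) = -24*(-622 + 729) = -24*107 = -2568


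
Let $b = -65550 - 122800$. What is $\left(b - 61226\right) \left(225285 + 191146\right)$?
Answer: $-103931183256$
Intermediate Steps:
$b = -188350$
$\left(b - 61226\right) \left(225285 + 191146\right) = \left(-188350 - 61226\right) \left(225285 + 191146\right) = \left(-249576\right) 416431 = -103931183256$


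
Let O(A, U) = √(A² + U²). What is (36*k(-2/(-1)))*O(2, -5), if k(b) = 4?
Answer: 144*√29 ≈ 775.46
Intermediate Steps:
(36*k(-2/(-1)))*O(2, -5) = (36*4)*√(2² + (-5)²) = 144*√(4 + 25) = 144*√29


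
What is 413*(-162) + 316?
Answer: -66590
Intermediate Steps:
413*(-162) + 316 = -66906 + 316 = -66590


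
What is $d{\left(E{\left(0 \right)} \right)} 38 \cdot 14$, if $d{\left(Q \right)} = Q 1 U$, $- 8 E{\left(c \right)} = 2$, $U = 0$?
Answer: $0$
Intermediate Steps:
$E{\left(c \right)} = - \frac{1}{4}$ ($E{\left(c \right)} = \left(- \frac{1}{8}\right) 2 = - \frac{1}{4}$)
$d{\left(Q \right)} = 0$ ($d{\left(Q \right)} = Q 1 \cdot 0 = Q 0 = 0$)
$d{\left(E{\left(0 \right)} \right)} 38 \cdot 14 = 0 \cdot 38 \cdot 14 = 0 \cdot 14 = 0$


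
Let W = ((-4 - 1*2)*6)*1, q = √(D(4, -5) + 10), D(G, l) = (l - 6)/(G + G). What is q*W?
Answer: -9*√138 ≈ -105.73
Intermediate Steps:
D(G, l) = (-6 + l)/(2*G) (D(G, l) = (-6 + l)/((2*G)) = (-6 + l)*(1/(2*G)) = (-6 + l)/(2*G))
q = √138/4 (q = √((½)*(-6 - 5)/4 + 10) = √((½)*(¼)*(-11) + 10) = √(-11/8 + 10) = √(69/8) = √138/4 ≈ 2.9368)
W = -36 (W = ((-4 - 2)*6)*1 = -6*6*1 = -36*1 = -36)
q*W = (√138/4)*(-36) = -9*√138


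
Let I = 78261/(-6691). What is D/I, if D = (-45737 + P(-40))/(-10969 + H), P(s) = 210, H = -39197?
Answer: -304621157/3926041326 ≈ -0.077590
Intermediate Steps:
I = -78261/6691 (I = 78261*(-1/6691) = -78261/6691 ≈ -11.696)
D = 45527/50166 (D = (-45737 + 210)/(-10969 - 39197) = -45527/(-50166) = -45527*(-1/50166) = 45527/50166 ≈ 0.90753)
D/I = 45527/(50166*(-78261/6691)) = (45527/50166)*(-6691/78261) = -304621157/3926041326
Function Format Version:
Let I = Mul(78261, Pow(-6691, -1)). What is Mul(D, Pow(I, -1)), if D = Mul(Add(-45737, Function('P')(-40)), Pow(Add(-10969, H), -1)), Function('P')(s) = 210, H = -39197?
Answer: Rational(-304621157, 3926041326) ≈ -0.077590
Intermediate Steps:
I = Rational(-78261, 6691) (I = Mul(78261, Rational(-1, 6691)) = Rational(-78261, 6691) ≈ -11.696)
D = Rational(45527, 50166) (D = Mul(Add(-45737, 210), Pow(Add(-10969, -39197), -1)) = Mul(-45527, Pow(-50166, -1)) = Mul(-45527, Rational(-1, 50166)) = Rational(45527, 50166) ≈ 0.90753)
Mul(D, Pow(I, -1)) = Mul(Rational(45527, 50166), Pow(Rational(-78261, 6691), -1)) = Mul(Rational(45527, 50166), Rational(-6691, 78261)) = Rational(-304621157, 3926041326)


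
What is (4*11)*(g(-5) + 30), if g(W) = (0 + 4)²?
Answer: 2024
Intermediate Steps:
g(W) = 16 (g(W) = 4² = 16)
(4*11)*(g(-5) + 30) = (4*11)*(16 + 30) = 44*46 = 2024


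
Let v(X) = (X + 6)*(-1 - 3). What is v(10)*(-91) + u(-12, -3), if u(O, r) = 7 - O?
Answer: 5843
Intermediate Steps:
v(X) = -24 - 4*X (v(X) = (6 + X)*(-4) = -24 - 4*X)
v(10)*(-91) + u(-12, -3) = (-24 - 4*10)*(-91) + (7 - 1*(-12)) = (-24 - 40)*(-91) + (7 + 12) = -64*(-91) + 19 = 5824 + 19 = 5843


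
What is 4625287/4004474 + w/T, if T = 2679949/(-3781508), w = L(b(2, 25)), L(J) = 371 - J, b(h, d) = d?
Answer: -5227065328239669/10731786091826 ≈ -487.06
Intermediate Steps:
w = 346 (w = 371 - 1*25 = 371 - 25 = 346)
T = -2679949/3781508 (T = 2679949*(-1/3781508) = -2679949/3781508 ≈ -0.70870)
4625287/4004474 + w/T = 4625287/4004474 + 346/(-2679949/3781508) = 4625287*(1/4004474) + 346*(-3781508/2679949) = 4625287/4004474 - 1308401768/2679949 = -5227065328239669/10731786091826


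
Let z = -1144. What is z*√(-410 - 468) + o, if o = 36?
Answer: 36 - 1144*I*√878 ≈ 36.0 - 33898.0*I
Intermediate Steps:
z*√(-410 - 468) + o = -1144*√(-410 - 468) + 36 = -1144*I*√878 + 36 = 36 - 1144*I*√878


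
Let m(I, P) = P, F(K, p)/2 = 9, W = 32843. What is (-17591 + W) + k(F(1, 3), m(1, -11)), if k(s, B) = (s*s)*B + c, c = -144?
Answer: 11544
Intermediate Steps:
F(K, p) = 18 (F(K, p) = 2*9 = 18)
k(s, B) = -144 + B*s² (k(s, B) = (s*s)*B - 144 = s²*B - 144 = B*s² - 144 = -144 + B*s²)
(-17591 + W) + k(F(1, 3), m(1, -11)) = (-17591 + 32843) + (-144 - 11*18²) = 15252 + (-144 - 11*324) = 15252 + (-144 - 3564) = 15252 - 3708 = 11544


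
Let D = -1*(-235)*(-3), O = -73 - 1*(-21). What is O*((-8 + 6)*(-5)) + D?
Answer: -1225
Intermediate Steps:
O = -52 (O = -73 + 21 = -52)
D = -705 (D = 235*(-3) = -705)
O*((-8 + 6)*(-5)) + D = -52*(-8 + 6)*(-5) - 705 = -(-104)*(-5) - 705 = -52*10 - 705 = -520 - 705 = -1225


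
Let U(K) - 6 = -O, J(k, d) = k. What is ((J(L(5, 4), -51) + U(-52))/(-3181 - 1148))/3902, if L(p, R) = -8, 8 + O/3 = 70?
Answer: 94/8445879 ≈ 1.1130e-5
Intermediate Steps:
O = 186 (O = -24 + 3*70 = -24 + 210 = 186)
U(K) = -180 (U(K) = 6 - 1*186 = 6 - 186 = -180)
((J(L(5, 4), -51) + U(-52))/(-3181 - 1148))/3902 = ((-8 - 180)/(-3181 - 1148))/3902 = -188/(-4329)*(1/3902) = -188*(-1/4329)*(1/3902) = (188/4329)*(1/3902) = 94/8445879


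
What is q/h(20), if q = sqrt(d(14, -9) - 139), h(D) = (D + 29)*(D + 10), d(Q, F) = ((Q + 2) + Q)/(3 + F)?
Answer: 2*I/245 ≈ 0.0081633*I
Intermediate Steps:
d(Q, F) = (2 + 2*Q)/(3 + F) (d(Q, F) = ((2 + Q) + Q)/(3 + F) = (2 + 2*Q)/(3 + F))
h(D) = (10 + D)*(29 + D) (h(D) = (29 + D)*(10 + D) = (10 + D)*(29 + D))
q = 12*I (q = sqrt(2*(1 + 14)/(3 - 9) - 139) = sqrt(2*15/(-6) - 139) = sqrt(2*(-1/6)*15 - 139) = sqrt(-5 - 139) = sqrt(-144) = 12*I ≈ 12.0*I)
q/h(20) = (12*I)/(290 + 20**2 + 39*20) = (12*I)/(290 + 400 + 780) = (12*I)/1470 = (12*I)*(1/1470) = 2*I/245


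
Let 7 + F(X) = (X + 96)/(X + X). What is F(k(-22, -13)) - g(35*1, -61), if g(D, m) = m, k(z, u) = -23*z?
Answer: 27625/506 ≈ 54.595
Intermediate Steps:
F(X) = -7 + (96 + X)/(2*X) (F(X) = -7 + (X + 96)/(X + X) = -7 + (96 + X)/((2*X)) = -7 + (96 + X)*(1/(2*X)) = -7 + (96 + X)/(2*X))
F(k(-22, -13)) - g(35*1, -61) = (-13/2 + 48/((-23*(-22)))) - 1*(-61) = (-13/2 + 48/506) + 61 = (-13/2 + 48*(1/506)) + 61 = (-13/2 + 24/253) + 61 = -3241/506 + 61 = 27625/506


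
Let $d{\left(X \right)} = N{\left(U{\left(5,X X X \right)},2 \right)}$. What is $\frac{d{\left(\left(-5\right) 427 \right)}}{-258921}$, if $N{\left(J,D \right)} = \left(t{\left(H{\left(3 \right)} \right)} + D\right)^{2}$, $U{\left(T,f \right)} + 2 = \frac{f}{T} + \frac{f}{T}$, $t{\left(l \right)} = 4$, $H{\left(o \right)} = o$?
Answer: $- \frac{4}{28769} \approx -0.00013904$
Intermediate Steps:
$U{\left(T,f \right)} = -2 + \frac{2 f}{T}$ ($U{\left(T,f \right)} = -2 + \left(\frac{f}{T} + \frac{f}{T}\right) = -2 + \frac{2 f}{T}$)
$N{\left(J,D \right)} = \left(4 + D\right)^{2}$
$d{\left(X \right)} = 36$ ($d{\left(X \right)} = \left(4 + 2\right)^{2} = 6^{2} = 36$)
$\frac{d{\left(\left(-5\right) 427 \right)}}{-258921} = \frac{36}{-258921} = 36 \left(- \frac{1}{258921}\right) = - \frac{4}{28769}$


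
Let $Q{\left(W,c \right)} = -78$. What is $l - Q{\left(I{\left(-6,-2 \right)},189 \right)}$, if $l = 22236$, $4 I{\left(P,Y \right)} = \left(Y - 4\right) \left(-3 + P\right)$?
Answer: $22314$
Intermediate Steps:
$I{\left(P,Y \right)} = \frac{\left(-4 + Y\right) \left(-3 + P\right)}{4}$ ($I{\left(P,Y \right)} = \frac{\left(Y - 4\right) \left(-3 + P\right)}{4} = \frac{\left(-4 + Y\right) \left(-3 + P\right)}{4}$)
$l - Q{\left(I{\left(-6,-2 \right)},189 \right)} = 22236 - -78 = 22236 + 78 = 22314$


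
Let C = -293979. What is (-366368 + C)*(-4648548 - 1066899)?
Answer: 3774178280109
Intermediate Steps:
(-366368 + C)*(-4648548 - 1066899) = (-366368 - 293979)*(-4648548 - 1066899) = -660347*(-5715447) = 3774178280109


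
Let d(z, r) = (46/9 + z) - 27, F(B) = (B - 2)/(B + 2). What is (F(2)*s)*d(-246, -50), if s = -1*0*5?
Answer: 0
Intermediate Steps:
s = 0 (s = 0*5 = 0)
F(B) = (-2 + B)/(2 + B)
d(z, r) = -197/9 + z (d(z, r) = (46*(1/9) + z) - 27 = (46/9 + z) - 27 = -197/9 + z)
(F(2)*s)*d(-246, -50) = (((-2 + 2)/(2 + 2))*0)*(-197/9 - 246) = ((0/4)*0)*(-2411/9) = (((1/4)*0)*0)*(-2411/9) = (0*0)*(-2411/9) = 0*(-2411/9) = 0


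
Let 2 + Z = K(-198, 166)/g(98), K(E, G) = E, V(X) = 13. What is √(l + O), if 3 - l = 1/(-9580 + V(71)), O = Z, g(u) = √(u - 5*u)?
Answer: √(1993473664 + 14095233306*I*√2)/44646 ≈ 2.3506 + 2.1272*I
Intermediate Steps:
g(u) = 2*√(-u) (g(u) = √(-4*u) = 2*√(-u))
Z = -2 + 99*I*√2/14 (Z = -2 - 198*(-I*√2/28) = -2 - (-99)*I*√2/14 = -2 + 99*I*√2/14 ≈ -2.0 + 10.001*I)
O = -2 + 99*I*√2/14 ≈ -2.0 + 10.001*I
l = 28702/9567 (l = 3 - 1/(-9580 + 13) = 3 - 1/(-9567) = 3 - 1*(-1/9567) = 3 + 1/9567 = 28702/9567 ≈ 3.0001)
√(l + O) = √(28702/9567 + (-2 + 99*I*√2/14)) = √(9568/9567 + 99*I*√2/14)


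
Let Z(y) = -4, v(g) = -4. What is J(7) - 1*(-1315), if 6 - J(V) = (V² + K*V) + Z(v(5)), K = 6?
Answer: 1234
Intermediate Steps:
J(V) = 10 - V² - 6*V (J(V) = 6 - ((V² + 6*V) - 4) = 6 - (-4 + V² + 6*V) = 6 + (4 - V² - 6*V) = 10 - V² - 6*V)
J(7) - 1*(-1315) = (10 - 1*7² - 6*7) - 1*(-1315) = (10 - 1*49 - 42) + 1315 = (10 - 49 - 42) + 1315 = -81 + 1315 = 1234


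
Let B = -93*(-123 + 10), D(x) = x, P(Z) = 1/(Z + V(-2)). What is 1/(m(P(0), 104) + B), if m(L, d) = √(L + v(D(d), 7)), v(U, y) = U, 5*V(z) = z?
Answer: 21018/220877959 - √406/220877959 ≈ 9.5065e-5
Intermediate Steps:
V(z) = z/5
P(Z) = 1/(-⅖ + Z) (P(Z) = 1/(Z + (⅕)*(-2)) = 1/(Z - ⅖) = 1/(-⅖ + Z))
m(L, d) = √(L + d)
B = 10509 (B = -93*(-113) = 10509)
1/(m(P(0), 104) + B) = 1/(√(5/(-2 + 5*0) + 104) + 10509) = 1/(√(5/(-2 + 0) + 104) + 10509) = 1/(√(5/(-2) + 104) + 10509) = 1/(√(5*(-½) + 104) + 10509) = 1/(√(-5/2 + 104) + 10509) = 1/(√(203/2) + 10509) = 1/(√406/2 + 10509) = 1/(10509 + √406/2)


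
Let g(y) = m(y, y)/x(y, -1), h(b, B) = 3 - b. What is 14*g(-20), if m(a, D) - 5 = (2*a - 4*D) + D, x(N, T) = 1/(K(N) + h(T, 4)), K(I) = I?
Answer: -5600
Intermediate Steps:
x(N, T) = 1/(3 + N - T) (x(N, T) = 1/(N + (3 - T)) = 1/(3 + N - T))
m(a, D) = 5 - 3*D + 2*a (m(a, D) = 5 + ((2*a - 4*D) + D) = 5 + ((-4*D + 2*a) + D) = 5 + (-3*D + 2*a) = 5 - 3*D + 2*a)
g(y) = (4 + y)*(5 - y) (g(y) = (5 - 3*y + 2*y)/(1/(3 + y - 1*(-1))) = (5 - y)/(1/(3 + y + 1)) = (5 - y)/(1/(4 + y)) = (5 - y)*(4 + y) = (4 + y)*(5 - y))
14*g(-20) = 14*((4 - 20)*(5 - 1*(-20))) = 14*(-16*(5 + 20)) = 14*(-16*25) = 14*(-400) = -5600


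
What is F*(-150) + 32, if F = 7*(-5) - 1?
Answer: 5432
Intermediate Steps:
F = -36 (F = -35 - 1 = -36)
F*(-150) + 32 = -36*(-150) + 32 = 5400 + 32 = 5432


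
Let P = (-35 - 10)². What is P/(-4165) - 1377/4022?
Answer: -2775951/3350326 ≈ -0.82856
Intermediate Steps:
P = 2025 (P = (-45)² = 2025)
P/(-4165) - 1377/4022 = 2025/(-4165) - 1377/4022 = 2025*(-1/4165) - 1377*1/4022 = -405/833 - 1377/4022 = -2775951/3350326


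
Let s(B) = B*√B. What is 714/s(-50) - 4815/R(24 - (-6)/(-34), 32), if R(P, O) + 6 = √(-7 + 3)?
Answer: 2889/4 + 963*I/4 + 357*I*√2/250 ≈ 722.25 + 242.77*I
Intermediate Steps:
R(P, O) = -6 + 2*I (R(P, O) = -6 + √(-7 + 3) = -6 + √(-4) = -6 + 2*I)
s(B) = B^(3/2)
714/s(-50) - 4815/R(24 - (-6)/(-34), 32) = 714/((-50)^(3/2)) - 4815*(-6 - 2*I)/40 = 714/((-250*I*√2)) - 963*(-6 - 2*I)/8 = 714*(I*√2/500) - 963*(-6 - 2*I)/8 = 357*I*√2/250 - 963*(-6 - 2*I)/8 = -963*(-6 - 2*I)/8 + 357*I*√2/250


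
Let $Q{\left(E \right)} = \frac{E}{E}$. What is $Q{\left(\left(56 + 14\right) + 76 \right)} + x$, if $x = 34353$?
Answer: $34354$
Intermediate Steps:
$Q{\left(E \right)} = 1$
$Q{\left(\left(56 + 14\right) + 76 \right)} + x = 1 + 34353 = 34354$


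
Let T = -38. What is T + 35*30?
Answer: 1012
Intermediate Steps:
T + 35*30 = -38 + 35*30 = -38 + 1050 = 1012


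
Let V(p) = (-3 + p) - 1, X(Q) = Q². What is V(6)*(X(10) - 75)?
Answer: 50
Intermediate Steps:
V(p) = -4 + p
V(6)*(X(10) - 75) = (-4 + 6)*(10² - 75) = 2*(100 - 75) = 2*25 = 50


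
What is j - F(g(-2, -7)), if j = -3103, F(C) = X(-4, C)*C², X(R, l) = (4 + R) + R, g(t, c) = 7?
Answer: -2907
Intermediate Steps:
X(R, l) = 4 + 2*R
F(C) = -4*C² (F(C) = (4 + 2*(-4))*C² = (4 - 8)*C² = -4*C²)
j - F(g(-2, -7)) = -3103 - (-4)*7² = -3103 - (-4)*49 = -3103 - 1*(-196) = -3103 + 196 = -2907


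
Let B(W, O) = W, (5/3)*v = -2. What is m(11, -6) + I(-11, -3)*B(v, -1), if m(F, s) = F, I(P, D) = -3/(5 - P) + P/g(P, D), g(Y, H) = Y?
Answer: 401/40 ≈ 10.025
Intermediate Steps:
v = -6/5 (v = (⅗)*(-2) = -6/5 ≈ -1.2000)
I(P, D) = 1 - 3/(5 - P) (I(P, D) = -3/(5 - P) + P/P = -3/(5 - P) + 1 = 1 - 3/(5 - P))
m(11, -6) + I(-11, -3)*B(v, -1) = 11 + ((-2 - 11)/(-5 - 11))*(-6/5) = 11 + (-13/(-16))*(-6/5) = 11 - 1/16*(-13)*(-6/5) = 11 + (13/16)*(-6/5) = 11 - 39/40 = 401/40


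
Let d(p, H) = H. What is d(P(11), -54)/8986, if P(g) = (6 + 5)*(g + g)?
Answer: -27/4493 ≈ -0.0060093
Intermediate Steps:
P(g) = 22*g (P(g) = 11*(2*g) = 22*g)
d(P(11), -54)/8986 = -54/8986 = -54*1/8986 = -27/4493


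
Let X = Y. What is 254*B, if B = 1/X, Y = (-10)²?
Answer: 127/50 ≈ 2.5400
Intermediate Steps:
Y = 100
X = 100
B = 1/100 ≈ 0.010000
254*B = 254*(1/100) = 127/50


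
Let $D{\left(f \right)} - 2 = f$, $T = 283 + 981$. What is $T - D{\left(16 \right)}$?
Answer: $1246$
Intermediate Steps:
$T = 1264$
$D{\left(f \right)} = 2 + f$
$T - D{\left(16 \right)} = 1264 - \left(2 + 16\right) = 1264 - 18 = 1246$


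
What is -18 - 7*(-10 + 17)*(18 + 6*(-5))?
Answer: 570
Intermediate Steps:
-18 - 7*(-10 + 17)*(18 + 6*(-5)) = -18 - 49*(18 - 30) = -18 - 49*(-12) = -18 - 7*(-84) = -18 + 588 = 570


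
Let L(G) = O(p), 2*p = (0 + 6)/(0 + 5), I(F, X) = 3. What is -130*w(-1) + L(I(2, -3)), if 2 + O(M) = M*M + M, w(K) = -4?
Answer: 12974/25 ≈ 518.96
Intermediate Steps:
p = 3/5 (p = ((0 + 6)/(0 + 5))/2 = (6/5)/2 = (6*(1/5))/2 = (1/2)*(6/5) = 3/5 ≈ 0.60000)
O(M) = -2 + M + M**2 (O(M) = -2 + (M*M + M) = -2 + (M**2 + M) = -2 + (M + M**2) = -2 + M + M**2)
L(G) = -26/25 (L(G) = -2 + 3/5 + (3/5)**2 = -2 + 3/5 + 9/25 = -26/25)
-130*w(-1) + L(I(2, -3)) = -130*(-4) - 26/25 = 520 - 26/25 = 12974/25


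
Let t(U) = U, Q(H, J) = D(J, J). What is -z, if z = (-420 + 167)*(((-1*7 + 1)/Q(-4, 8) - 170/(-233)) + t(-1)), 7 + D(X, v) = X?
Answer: -369633/233 ≈ -1586.4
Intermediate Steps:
D(X, v) = -7 + X
Q(H, J) = -7 + J
z = 369633/233 (z = (-420 + 167)*(((-1*7 + 1)/(-7 + 8) - 170/(-233)) - 1) = -253*(((-7 + 1)/1 - 170*(-1/233)) - 1) = -253*((-6*1 + 170/233) - 1) = -253*((-6 + 170/233) - 1) = -253*(-1228/233 - 1) = -253*(-1461/233) = 369633/233 ≈ 1586.4)
-z = -1*369633/233 = -369633/233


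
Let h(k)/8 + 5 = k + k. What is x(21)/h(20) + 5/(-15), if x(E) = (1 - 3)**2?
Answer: -67/210 ≈ -0.31905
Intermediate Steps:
h(k) = -40 + 16*k (h(k) = -40 + 8*(k + k) = -40 + 8*(2*k) = -40 + 16*k)
x(E) = 4 (x(E) = (-2)**2 = 4)
x(21)/h(20) + 5/(-15) = 4/(-40 + 16*20) + 5/(-15) = 4/(-40 + 320) + 5*(-1/15) = 4/280 - 1/3 = 4*(1/280) - 1/3 = 1/70 - 1/3 = -67/210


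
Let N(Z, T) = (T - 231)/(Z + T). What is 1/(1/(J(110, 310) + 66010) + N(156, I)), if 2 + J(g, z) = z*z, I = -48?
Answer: -81054/209389 ≈ -0.38710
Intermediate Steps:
N(Z, T) = (-231 + T)/(T + Z)
J(g, z) = -2 + z² (J(g, z) = -2 + z*z = -2 + z²)
1/(1/(J(110, 310) + 66010) + N(156, I)) = 1/(1/((-2 + 310²) + 66010) + (-231 - 48)/(-48 + 156)) = 1/(1/((-2 + 96100) + 66010) - 279/108) = 1/(1/(96098 + 66010) + (1/108)*(-279)) = 1/(1/162108 - 31/12) = 1/(-209389/81054) = -81054/209389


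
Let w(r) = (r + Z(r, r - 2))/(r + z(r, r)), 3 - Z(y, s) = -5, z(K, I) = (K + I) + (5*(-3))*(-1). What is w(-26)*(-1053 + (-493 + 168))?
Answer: -2756/7 ≈ -393.71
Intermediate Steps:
z(K, I) = 15 + I + K (z(K, I) = (I + K) - 15*(-1) = (I + K) + 15 = 15 + I + K)
Z(y, s) = 8 (Z(y, s) = 3 - 1*(-5) = 3 + 5 = 8)
w(r) = (8 + r)/(15 + 3*r) (w(r) = (r + 8)/(r + (15 + r + r)) = (8 + r)/(r + (15 + 2*r)) = (8 + r)/(15 + 3*r))
w(-26)*(-1053 + (-493 + 168)) = ((8 - 26)/(3*(5 - 26)))*(-1053 + (-493 + 168)) = ((1/3)*(-18)/(-21))*(-1053 - 325) = ((1/3)*(-1/21)*(-18))*(-1378) = (2/7)*(-1378) = -2756/7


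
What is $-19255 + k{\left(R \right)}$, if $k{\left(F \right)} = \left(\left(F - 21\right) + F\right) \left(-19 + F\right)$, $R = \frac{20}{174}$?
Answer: $- \frac{142772194}{7569} \approx -18863.0$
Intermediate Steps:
$R = \frac{10}{87}$ ($R = 20 \cdot \frac{1}{174} = \frac{10}{87} \approx 0.11494$)
$k{\left(F \right)} = \left(-21 + 2 F\right) \left(-19 + F\right)$ ($k{\left(F \right)} = \left(\left(-21 + F\right) + F\right) \left(-19 + F\right) = \left(-21 + 2 F\right) \left(-19 + F\right)$)
$-19255 + k{\left(R \right)} = -19255 + \left(399 - \frac{590}{87} + 2 \left(\frac{10}{87}\right)^{2}\right) = -19255 + \left(399 - \frac{590}{87} + 2 \cdot \frac{100}{7569}\right) = -19255 + \left(399 - \frac{590}{87} + \frac{200}{7569}\right) = -19255 + \frac{2968901}{7569} = - \frac{142772194}{7569}$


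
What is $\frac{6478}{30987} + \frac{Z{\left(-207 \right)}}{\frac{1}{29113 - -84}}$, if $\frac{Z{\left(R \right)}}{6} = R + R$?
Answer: $- \frac{2247342951998}{30987} \approx -7.2525 \cdot 10^{7}$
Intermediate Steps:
$Z{\left(R \right)} = 12 R$ ($Z{\left(R \right)} = 6 \left(R + R\right) = 6 \cdot 2 R = 12 R$)
$\frac{6478}{30987} + \frac{Z{\left(-207 \right)}}{\frac{1}{29113 - -84}} = \frac{6478}{30987} + \frac{12 \left(-207\right)}{\frac{1}{29113 - -84}} = 6478 \cdot \frac{1}{30987} - \frac{2484}{\frac{1}{29113 + \left(-108 + 192\right)}} = \frac{6478}{30987} - \frac{2484}{\frac{1}{29113 + 84}} = \frac{6478}{30987} - \frac{2484}{\frac{1}{29197}} = \frac{6478}{30987} - 2484 \frac{1}{\frac{1}{29197}} = \frac{6478}{30987} - 72525348 = - \frac{2247342951998}{30987}$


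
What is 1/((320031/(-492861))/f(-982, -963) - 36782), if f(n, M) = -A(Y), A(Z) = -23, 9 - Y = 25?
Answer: -3778601/138984608659 ≈ -2.7187e-5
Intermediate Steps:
Y = -16 (Y = 9 - 1*25 = 9 - 25 = -16)
f(n, M) = 23 (f(n, M) = -1*(-23) = 23)
1/((320031/(-492861))/f(-982, -963) - 36782) = 1/((320031/(-492861))/23 - 36782) = 1/((320031*(-1/492861))*(1/23) - 36782) = 1/(-106677/164287*1/23 - 36782) = 1/(-106677/3778601 - 36782) = 1/(-138984608659/3778601) = -3778601/138984608659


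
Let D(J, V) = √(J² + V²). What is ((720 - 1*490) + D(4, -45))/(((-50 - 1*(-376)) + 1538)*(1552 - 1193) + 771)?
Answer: 230/669947 + √2041/669947 ≈ 0.00041074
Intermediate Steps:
((720 - 1*490) + D(4, -45))/(((-50 - 1*(-376)) + 1538)*(1552 - 1193) + 771) = ((720 - 1*490) + √(4² + (-45)²))/(((-50 - 1*(-376)) + 1538)*(1552 - 1193) + 771) = ((720 - 490) + √(16 + 2025))/(((-50 + 376) + 1538)*359 + 771) = (230 + √2041)/((326 + 1538)*359 + 771) = (230 + √2041)/(1864*359 + 771) = (230 + √2041)/(669176 + 771) = (230 + √2041)/669947 = (230 + √2041)*(1/669947) = 230/669947 + √2041/669947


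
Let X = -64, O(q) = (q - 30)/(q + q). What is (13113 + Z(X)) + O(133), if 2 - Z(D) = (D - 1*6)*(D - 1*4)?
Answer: 2222533/266 ≈ 8355.4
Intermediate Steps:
O(q) = (-30 + q)/(2*q) (O(q) = (-30 + q)/((2*q)) = (-30 + q)*(1/(2*q)) = (-30 + q)/(2*q))
Z(D) = 2 - (-6 + D)*(-4 + D) (Z(D) = 2 - (D - 1*6)*(D - 1*4) = 2 - (D - 6)*(D - 4) = 2 - (-6 + D)*(-4 + D))
(13113 + Z(X)) + O(133) = (13113 + (-22 - 1*(-64)² + 10*(-64))) + (½)*(-30 + 133)/133 = (13113 + (-22 - 1*4096 - 640)) + (½)*(1/133)*103 = (13113 + (-22 - 4096 - 640)) + 103/266 = (13113 - 4758) + 103/266 = 8355 + 103/266 = 2222533/266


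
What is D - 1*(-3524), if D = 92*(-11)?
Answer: 2512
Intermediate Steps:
D = -1012
D - 1*(-3524) = -1012 - 1*(-3524) = -1012 + 3524 = 2512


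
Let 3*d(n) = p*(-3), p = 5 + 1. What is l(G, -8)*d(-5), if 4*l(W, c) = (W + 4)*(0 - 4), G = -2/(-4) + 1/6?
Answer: 28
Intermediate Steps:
p = 6
G = ⅔ (G = -2*(-¼) + 1*(⅙) = ½ + ⅙ = ⅔ ≈ 0.66667)
l(W, c) = -4 - W (l(W, c) = ((W + 4)*(0 - 4))/4 = ((4 + W)*(-4))/4 = (-16 - 4*W)/4 = -4 - W)
d(n) = -6 (d(n) = (6*(-3))/3 = (⅓)*(-18) = -6)
l(G, -8)*d(-5) = (-4 - 1*⅔)*(-6) = (-4 - ⅔)*(-6) = -14/3*(-6) = 28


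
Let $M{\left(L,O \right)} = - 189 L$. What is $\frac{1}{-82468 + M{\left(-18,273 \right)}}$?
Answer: $- \frac{1}{79066} \approx -1.2648 \cdot 10^{-5}$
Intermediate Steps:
$\frac{1}{-82468 + M{\left(-18,273 \right)}} = \frac{1}{-82468 - -3402} = \frac{1}{-82468 + 3402} = \frac{1}{-79066} = - \frac{1}{79066}$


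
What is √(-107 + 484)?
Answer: √377 ≈ 19.416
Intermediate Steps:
√(-107 + 484) = √377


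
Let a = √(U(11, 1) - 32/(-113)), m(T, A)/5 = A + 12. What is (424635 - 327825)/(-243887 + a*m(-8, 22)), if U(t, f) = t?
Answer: -2668009153110/6721301323397 - 82288500*√5763/6721301323397 ≈ -0.39788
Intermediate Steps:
m(T, A) = 60 + 5*A (m(T, A) = 5*(A + 12) = 5*(12 + A) = 60 + 5*A)
a = 5*√5763/113 (a = √(11 - 32/(-113)) = √(11 - 32*(-1/113)) = √(11 + 32/113) = √(1275/113) = 5*√5763/113 ≈ 3.3590)
(424635 - 327825)/(-243887 + a*m(-8, 22)) = (424635 - 327825)/(-243887 + (5*√5763/113)*(60 + 5*22)) = 96810/(-243887 + (5*√5763/113)*(60 + 110)) = 96810/(-243887 + (5*√5763/113)*170) = 96810/(-243887 + 850*√5763/113)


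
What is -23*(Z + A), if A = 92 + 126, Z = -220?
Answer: 46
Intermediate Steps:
A = 218
-23*(Z + A) = -23*(-220 + 218) = -23*(-2) = 46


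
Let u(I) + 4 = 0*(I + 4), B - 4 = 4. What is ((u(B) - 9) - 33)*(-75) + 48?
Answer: 3498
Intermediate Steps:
B = 8 (B = 4 + 4 = 8)
u(I) = -4 (u(I) = -4 + 0*(I + 4) = -4 + 0*(4 + I) = -4 + 0 = -4)
((u(B) - 9) - 33)*(-75) + 48 = ((-4 - 9) - 33)*(-75) + 48 = (-13 - 33)*(-75) + 48 = -46*(-75) + 48 = 3450 + 48 = 3498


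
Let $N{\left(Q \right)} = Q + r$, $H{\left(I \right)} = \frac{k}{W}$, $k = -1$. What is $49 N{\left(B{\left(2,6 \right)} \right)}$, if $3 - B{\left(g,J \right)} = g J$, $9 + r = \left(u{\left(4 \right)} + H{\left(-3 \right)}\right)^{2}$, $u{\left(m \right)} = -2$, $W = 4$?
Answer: $- \frac{10143}{16} \approx -633.94$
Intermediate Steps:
$H{\left(I \right)} = - \frac{1}{4}$
$r = - \frac{63}{16}$ ($r = -9 + \left(-2 - \frac{1}{4}\right)^{2} = -9 + \left(- \frac{9}{4}\right)^{2} = -9 + \frac{81}{16} = - \frac{63}{16} \approx -3.9375$)
$B{\left(g,J \right)} = 3 - J g$ ($B{\left(g,J \right)} = 3 - g J = 3 - J g$)
$N{\left(Q \right)} = - \frac{63}{16} + Q$ ($N{\left(Q \right)} = Q - \frac{63}{16} = - \frac{63}{16} + Q$)
$49 N{\left(B{\left(2,6 \right)} \right)} = 49 \left(- \frac{63}{16} + \left(3 - 6 \cdot 2\right)\right) = 49 \left(- \frac{63}{16} + \left(3 - 12\right)\right) = 49 \left(- \frac{63}{16} - 9\right) = 49 \left(- \frac{207}{16}\right) = - \frac{10143}{16}$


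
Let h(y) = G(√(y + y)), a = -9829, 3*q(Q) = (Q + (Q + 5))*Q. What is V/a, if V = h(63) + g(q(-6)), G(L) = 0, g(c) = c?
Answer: -14/9829 ≈ -0.0014244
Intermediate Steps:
q(Q) = Q*(5 + 2*Q)/3 (q(Q) = ((Q + (Q + 5))*Q)/3 = ((Q + (5 + Q))*Q)/3 = ((5 + 2*Q)*Q)/3 = (Q*(5 + 2*Q))/3 = Q*(5 + 2*Q)/3)
h(y) = 0
V = 14 (V = 0 + (⅓)*(-6)*(5 + 2*(-6)) = 0 + (⅓)*(-6)*(5 - 12) = 0 + (⅓)*(-6)*(-7) = 0 + 14 = 14)
V/a = 14/(-9829) = 14*(-1/9829) = -14/9829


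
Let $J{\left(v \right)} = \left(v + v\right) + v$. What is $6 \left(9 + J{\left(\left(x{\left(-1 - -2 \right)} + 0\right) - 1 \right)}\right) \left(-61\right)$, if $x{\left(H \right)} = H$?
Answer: $-3294$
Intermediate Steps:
$J{\left(v \right)} = 3 v$ ($J{\left(v \right)} = 2 v + v = 3 v$)
$6 \left(9 + J{\left(\left(x{\left(-1 - -2 \right)} + 0\right) - 1 \right)}\right) \left(-61\right) = 6 \left(9 + 3 \left(\left(\left(-1 - -2\right) + 0\right) - 1\right)\right) \left(-61\right) = 6 \left(9 + 3 \left(\left(\left(-1 + 2\right) + 0\right) - 1\right)\right) \left(-61\right) = 6 \left(9 + 3 \left(\left(1 + 0\right) - 1\right)\right) \left(-61\right) = 6 \left(9 + 3 \left(1 - 1\right)\right) \left(-61\right) = 6 \left(9 + 3 \cdot 0\right) \left(-61\right) = 6 \left(9 + 0\right) \left(-61\right) = 6 \cdot 9 \left(-61\right) = 54 \left(-61\right) = -3294$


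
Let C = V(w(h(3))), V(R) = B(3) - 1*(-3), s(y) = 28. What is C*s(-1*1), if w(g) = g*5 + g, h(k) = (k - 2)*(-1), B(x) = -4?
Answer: -28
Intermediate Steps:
h(k) = 2 - k (h(k) = (-2 + k)*(-1) = 2 - k)
w(g) = 6*g (w(g) = 5*g + g = 6*g)
V(R) = -1 (V(R) = -4 - 1*(-3) = -4 + 3 = -1)
C = -1
C*s(-1*1) = -1*28 = -28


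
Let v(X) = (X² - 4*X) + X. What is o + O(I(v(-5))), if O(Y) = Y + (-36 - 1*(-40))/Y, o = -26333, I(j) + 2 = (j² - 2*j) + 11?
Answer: -37925312/1529 ≈ -24804.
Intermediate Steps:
v(X) = X² - 3*X
I(j) = 9 + j² - 2*j (I(j) = -2 + ((j² - 2*j) + 11) = -2 + (11 + j² - 2*j) = 9 + j² - 2*j)
O(Y) = Y + 4/Y (O(Y) = Y + (-36 + 40)/Y = Y + 4/Y)
o + O(I(v(-5))) = -26333 + ((9 + (-5*(-3 - 5))² - (-10)*(-3 - 5)) + 4/(9 + (-5*(-3 - 5))² - (-10)*(-3 - 5))) = -26333 + ((9 + (-5*(-8))² - (-10)*(-8)) + 4/(9 + (-5*(-8))² - (-10)*(-8))) = -26333 + ((9 + 40² - 2*40) + 4/(9 + 40² - 2*40)) = -26333 + ((9 + 1600 - 80) + 4/(9 + 1600 - 80)) = -26333 + (1529 + 4/1529) = -26333 + 2337845/1529 = -37925312/1529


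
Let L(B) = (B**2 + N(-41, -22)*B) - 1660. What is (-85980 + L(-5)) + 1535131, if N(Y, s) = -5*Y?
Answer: 1446491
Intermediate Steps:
L(B) = -1660 + B**2 + 205*B (L(B) = (B**2 + (-5*(-41))*B) - 1660 = (B**2 + 205*B) - 1660 = -1660 + B**2 + 205*B)
(-85980 + L(-5)) + 1535131 = (-85980 + (-1660 + (-5)**2 + 205*(-5))) + 1535131 = (-85980 + (-1660 + 25 - 1025)) + 1535131 = (-85980 - 2660) + 1535131 = -88640 + 1535131 = 1446491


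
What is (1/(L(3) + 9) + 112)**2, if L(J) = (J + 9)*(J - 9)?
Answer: 49773025/3969 ≈ 12540.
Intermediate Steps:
L(J) = (-9 + J)*(9 + J) (L(J) = (9 + J)*(-9 + J) = (-9 + J)*(9 + J))
(1/(L(3) + 9) + 112)**2 = (1/((-81 + 3**2) + 9) + 112)**2 = (1/((-81 + 9) + 9) + 112)**2 = (1/(-72 + 9) + 112)**2 = (1/(-63) + 112)**2 = (-1/63 + 112)**2 = (7055/63)**2 = 49773025/3969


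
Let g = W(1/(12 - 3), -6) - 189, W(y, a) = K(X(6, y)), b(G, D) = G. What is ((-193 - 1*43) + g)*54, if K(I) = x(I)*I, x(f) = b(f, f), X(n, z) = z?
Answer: -68848/3 ≈ -22949.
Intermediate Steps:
x(f) = f
K(I) = I² (K(I) = I*I = I²)
W(y, a) = y²
g = -15308/81 (g = (1/(12 - 3))² - 189 = (1/9)² - 189 = (⅑)² - 189 = 1/81 - 189 = -15308/81 ≈ -188.99)
((-193 - 1*43) + g)*54 = ((-193 - 1*43) - 15308/81)*54 = ((-193 - 43) - 15308/81)*54 = (-236 - 15308/81)*54 = -34424/81*54 = -68848/3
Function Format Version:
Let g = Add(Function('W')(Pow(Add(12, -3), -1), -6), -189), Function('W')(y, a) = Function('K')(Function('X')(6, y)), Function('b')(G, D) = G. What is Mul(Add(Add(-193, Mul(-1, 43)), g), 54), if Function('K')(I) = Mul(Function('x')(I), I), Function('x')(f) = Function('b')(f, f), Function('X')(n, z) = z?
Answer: Rational(-68848, 3) ≈ -22949.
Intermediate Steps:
Function('x')(f) = f
Function('K')(I) = Pow(I, 2) (Function('K')(I) = Mul(I, I) = Pow(I, 2))
Function('W')(y, a) = Pow(y, 2)
g = Rational(-15308, 81) (g = Add(Pow(Pow(Add(12, -3), -1), 2), -189) = Add(Pow(Pow(9, -1), 2), -189) = Add(Pow(Rational(1, 9), 2), -189) = Add(Rational(1, 81), -189) = Rational(-15308, 81) ≈ -188.99)
Mul(Add(Add(-193, Mul(-1, 43)), g), 54) = Mul(Add(Add(-193, Mul(-1, 43)), Rational(-15308, 81)), 54) = Mul(Add(Add(-193, -43), Rational(-15308, 81)), 54) = Mul(Add(-236, Rational(-15308, 81)), 54) = Mul(Rational(-34424, 81), 54) = Rational(-68848, 3)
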